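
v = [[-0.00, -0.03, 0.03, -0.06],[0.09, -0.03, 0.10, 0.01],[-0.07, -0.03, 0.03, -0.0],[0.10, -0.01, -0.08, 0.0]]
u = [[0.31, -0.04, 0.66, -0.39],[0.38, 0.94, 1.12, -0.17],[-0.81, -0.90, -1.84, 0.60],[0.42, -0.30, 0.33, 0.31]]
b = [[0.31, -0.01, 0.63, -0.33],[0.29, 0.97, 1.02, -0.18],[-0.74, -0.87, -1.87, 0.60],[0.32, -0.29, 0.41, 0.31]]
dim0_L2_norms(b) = [0.91, 1.33, 2.26, 0.77]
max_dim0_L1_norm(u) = 3.95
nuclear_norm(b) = 3.93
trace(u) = -0.28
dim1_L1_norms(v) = [0.12, 0.23, 0.13, 0.19]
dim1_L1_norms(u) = [1.4, 2.61, 4.15, 1.36]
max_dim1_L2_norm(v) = 0.14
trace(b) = -0.28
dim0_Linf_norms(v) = [0.1, 0.03, 0.1, 0.06]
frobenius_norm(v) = 0.22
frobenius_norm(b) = 2.88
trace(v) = 0.00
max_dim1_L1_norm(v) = 0.23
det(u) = 0.04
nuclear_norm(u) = 4.06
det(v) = 0.00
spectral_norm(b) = 2.75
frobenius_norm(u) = 2.95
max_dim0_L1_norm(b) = 3.93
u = v + b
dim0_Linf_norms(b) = [0.74, 0.97, 1.87, 0.6]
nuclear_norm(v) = 0.39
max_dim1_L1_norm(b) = 4.08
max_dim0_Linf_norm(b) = 1.87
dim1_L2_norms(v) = [0.07, 0.14, 0.08, 0.13]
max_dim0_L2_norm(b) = 2.26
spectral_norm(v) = 0.15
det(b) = 0.00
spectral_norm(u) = 2.81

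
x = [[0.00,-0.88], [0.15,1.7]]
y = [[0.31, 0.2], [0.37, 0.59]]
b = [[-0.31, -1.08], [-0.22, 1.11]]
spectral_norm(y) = 0.78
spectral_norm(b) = 1.55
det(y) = 0.11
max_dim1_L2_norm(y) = 0.7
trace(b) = 0.80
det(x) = 0.13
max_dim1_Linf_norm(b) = 1.11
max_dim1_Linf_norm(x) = 1.7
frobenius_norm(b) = 1.59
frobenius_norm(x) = 1.92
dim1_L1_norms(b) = [1.39, 1.33]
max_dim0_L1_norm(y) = 0.79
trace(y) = 0.90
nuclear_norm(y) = 0.92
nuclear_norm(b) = 1.93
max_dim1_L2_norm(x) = 1.71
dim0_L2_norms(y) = [0.48, 0.62]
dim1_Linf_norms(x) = [0.88, 1.7]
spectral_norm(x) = 1.92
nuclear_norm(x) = 1.99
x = y + b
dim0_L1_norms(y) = [0.68, 0.79]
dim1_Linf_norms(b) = [1.08, 1.11]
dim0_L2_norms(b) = [0.38, 1.55]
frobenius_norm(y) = 0.79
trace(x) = 1.70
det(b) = -0.58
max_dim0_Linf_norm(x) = 1.7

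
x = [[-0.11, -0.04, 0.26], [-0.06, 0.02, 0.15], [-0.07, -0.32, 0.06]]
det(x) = 0.000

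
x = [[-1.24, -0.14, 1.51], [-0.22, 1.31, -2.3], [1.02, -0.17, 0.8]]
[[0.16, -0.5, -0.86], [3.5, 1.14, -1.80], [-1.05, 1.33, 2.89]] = x@[[-0.54, 1.09, 2.06], [2.37, 2.44, 1.13], [-0.12, 0.79, 1.23]]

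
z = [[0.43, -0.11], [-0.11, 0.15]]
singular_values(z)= [0.47, 0.11]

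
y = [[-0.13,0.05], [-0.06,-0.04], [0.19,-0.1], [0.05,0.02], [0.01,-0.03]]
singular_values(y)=[0.26, 0.08]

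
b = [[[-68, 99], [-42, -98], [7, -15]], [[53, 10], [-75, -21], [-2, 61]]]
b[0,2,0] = 7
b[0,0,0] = -68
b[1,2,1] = 61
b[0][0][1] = 99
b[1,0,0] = 53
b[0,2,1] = -15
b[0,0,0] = -68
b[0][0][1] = 99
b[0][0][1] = 99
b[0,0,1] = 99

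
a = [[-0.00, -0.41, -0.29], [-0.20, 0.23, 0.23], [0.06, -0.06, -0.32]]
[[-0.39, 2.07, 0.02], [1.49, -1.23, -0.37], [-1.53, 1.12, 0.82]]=a@[[-4.90, -0.74, 0.86], [-2.05, -2.86, 1.92], [4.26, -3.11, -2.77]]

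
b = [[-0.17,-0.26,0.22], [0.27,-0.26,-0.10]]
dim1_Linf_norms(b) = [0.26, 0.27]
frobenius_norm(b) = 0.54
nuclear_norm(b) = 0.77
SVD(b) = [[-0.05, 1.0], [1.00, 0.05]] @ diag([0.3879639487994545, 0.38063627576984077]) @ [[0.72,-0.63,-0.29], [-0.41,-0.72,0.56]]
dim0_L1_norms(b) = [0.44, 0.52, 0.32]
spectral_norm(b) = 0.39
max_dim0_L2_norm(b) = 0.37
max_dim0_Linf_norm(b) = 0.27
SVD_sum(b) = [[-0.01, 0.01, 0.01], [0.28, -0.25, -0.11]] + [[-0.16, -0.27, 0.21], [-0.01, -0.01, 0.01]]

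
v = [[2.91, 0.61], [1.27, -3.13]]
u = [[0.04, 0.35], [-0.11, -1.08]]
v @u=[[0.05, 0.36], [0.40, 3.82]]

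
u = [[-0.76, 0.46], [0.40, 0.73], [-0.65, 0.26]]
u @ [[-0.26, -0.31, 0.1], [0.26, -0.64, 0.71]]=[[0.32, -0.06, 0.25], [0.09, -0.59, 0.56], [0.24, 0.04, 0.12]]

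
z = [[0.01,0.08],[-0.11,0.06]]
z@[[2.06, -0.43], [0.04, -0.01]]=[[0.02, -0.01], [-0.22, 0.05]]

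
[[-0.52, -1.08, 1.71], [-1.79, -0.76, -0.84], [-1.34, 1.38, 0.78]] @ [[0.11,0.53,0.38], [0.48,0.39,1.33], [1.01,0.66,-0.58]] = [[1.15, 0.43, -2.63], [-1.41, -1.80, -1.20], [1.30, 0.34, 0.87]]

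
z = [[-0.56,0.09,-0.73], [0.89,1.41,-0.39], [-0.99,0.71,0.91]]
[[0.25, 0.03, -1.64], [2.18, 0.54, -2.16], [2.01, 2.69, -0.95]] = z @ [[-0.45, -1.0, 0.92],  [1.90, 1.26, -1.75],  [0.24, 0.88, 1.32]]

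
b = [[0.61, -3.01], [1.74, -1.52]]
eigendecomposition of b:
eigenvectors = [[0.80+0.00j, (0.8-0j)], [0.28-0.54j, 0.28+0.54j]]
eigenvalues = [(-0.45+2.03j), (-0.45-2.03j)]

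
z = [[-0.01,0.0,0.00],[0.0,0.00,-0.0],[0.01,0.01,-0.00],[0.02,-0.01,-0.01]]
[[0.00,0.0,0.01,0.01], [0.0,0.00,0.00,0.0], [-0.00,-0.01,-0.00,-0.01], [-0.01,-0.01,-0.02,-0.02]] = z@[[-0.42, -0.45, -0.65, -0.87], [0.35, -0.15, 0.23, -0.55], [-0.06, 0.53, 0.35, 0.70]]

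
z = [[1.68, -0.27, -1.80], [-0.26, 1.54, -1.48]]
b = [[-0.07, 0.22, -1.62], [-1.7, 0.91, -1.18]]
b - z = [[-1.75, 0.49, 0.18], [-1.44, -0.63, 0.3]]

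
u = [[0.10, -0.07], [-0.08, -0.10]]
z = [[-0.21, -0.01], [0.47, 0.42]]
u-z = [[0.31, -0.06], [-0.55, -0.52]]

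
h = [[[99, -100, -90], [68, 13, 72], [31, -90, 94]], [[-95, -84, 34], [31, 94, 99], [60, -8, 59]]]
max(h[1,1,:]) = 99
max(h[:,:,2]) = 99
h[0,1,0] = 68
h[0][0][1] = -100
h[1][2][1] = -8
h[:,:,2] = [[-90, 72, 94], [34, 99, 59]]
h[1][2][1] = -8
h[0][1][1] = 13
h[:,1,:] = [[68, 13, 72], [31, 94, 99]]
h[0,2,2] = 94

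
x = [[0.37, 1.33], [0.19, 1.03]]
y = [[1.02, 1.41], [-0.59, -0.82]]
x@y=[[-0.41, -0.57], [-0.41, -0.58]]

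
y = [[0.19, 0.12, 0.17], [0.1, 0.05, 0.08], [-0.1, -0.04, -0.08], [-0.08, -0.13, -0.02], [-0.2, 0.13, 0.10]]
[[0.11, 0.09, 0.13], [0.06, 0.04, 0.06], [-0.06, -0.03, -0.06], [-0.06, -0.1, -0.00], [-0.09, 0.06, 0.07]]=y @ [[0.52, 0.13, -0.00],[0.13, 0.7, -0.09],[-0.0, -0.09, 0.82]]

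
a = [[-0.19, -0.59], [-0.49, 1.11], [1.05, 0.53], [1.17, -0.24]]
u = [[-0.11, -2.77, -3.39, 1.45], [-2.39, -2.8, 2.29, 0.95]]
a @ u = [[1.43, 2.18, -0.71, -0.84], [-2.6, -1.75, 4.2, 0.34], [-1.38, -4.39, -2.35, 2.03], [0.44, -2.57, -4.52, 1.47]]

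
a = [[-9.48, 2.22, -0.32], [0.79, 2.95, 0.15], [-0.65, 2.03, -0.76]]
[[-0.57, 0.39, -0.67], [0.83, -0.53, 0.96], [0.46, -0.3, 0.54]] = a @ [[0.12, -0.08, 0.14], [0.25, -0.16, 0.29], [-0.04, 0.03, -0.05]]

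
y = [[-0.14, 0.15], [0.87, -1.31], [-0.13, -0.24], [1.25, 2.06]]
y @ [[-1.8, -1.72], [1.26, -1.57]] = [[0.44, 0.01],[-3.22, 0.56],[-0.07, 0.6],[0.35, -5.38]]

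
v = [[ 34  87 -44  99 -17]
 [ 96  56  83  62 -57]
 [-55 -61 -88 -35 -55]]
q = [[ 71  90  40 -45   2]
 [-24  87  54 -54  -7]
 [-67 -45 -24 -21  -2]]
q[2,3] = -21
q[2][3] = -21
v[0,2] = -44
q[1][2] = 54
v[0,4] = -17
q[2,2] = -24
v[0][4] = -17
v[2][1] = -61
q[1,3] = -54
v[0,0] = 34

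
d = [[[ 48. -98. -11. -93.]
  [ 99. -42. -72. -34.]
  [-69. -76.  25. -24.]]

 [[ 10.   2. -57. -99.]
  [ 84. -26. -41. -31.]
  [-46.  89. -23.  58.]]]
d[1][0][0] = 10.0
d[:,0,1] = [-98.0, 2.0]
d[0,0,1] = -98.0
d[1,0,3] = -99.0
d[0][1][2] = -72.0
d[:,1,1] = [-42.0, -26.0]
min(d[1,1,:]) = -41.0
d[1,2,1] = 89.0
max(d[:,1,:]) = 99.0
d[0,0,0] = 48.0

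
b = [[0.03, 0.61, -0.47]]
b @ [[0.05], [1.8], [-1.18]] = [[1.65]]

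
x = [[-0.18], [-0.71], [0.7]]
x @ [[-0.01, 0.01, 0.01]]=[[0.00, -0.0, -0.00], [0.01, -0.01, -0.01], [-0.01, 0.01, 0.01]]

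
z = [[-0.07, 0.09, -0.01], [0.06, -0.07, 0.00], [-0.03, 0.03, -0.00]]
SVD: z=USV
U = [[-0.75, -0.65, 0.15], [0.6, -0.57, 0.56], [-0.28, 0.51, 0.82]]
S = [0.15, 0.01, 0.0]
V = [[0.63,-0.77,0.05],[-0.51,-0.37,0.78],[-0.58,-0.52,-0.62]]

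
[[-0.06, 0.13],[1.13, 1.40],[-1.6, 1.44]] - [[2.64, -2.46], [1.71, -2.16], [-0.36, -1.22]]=[[-2.70,2.59], [-0.58,3.56], [-1.24,2.66]]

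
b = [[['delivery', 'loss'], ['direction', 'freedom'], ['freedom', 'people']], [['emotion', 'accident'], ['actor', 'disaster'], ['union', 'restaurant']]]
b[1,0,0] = 'emotion'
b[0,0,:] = ['delivery', 'loss']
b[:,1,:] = [['direction', 'freedom'], ['actor', 'disaster']]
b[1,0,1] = 'accident'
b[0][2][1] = 'people'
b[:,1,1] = ['freedom', 'disaster']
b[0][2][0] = 'freedom'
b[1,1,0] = 'actor'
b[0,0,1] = 'loss'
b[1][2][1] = 'restaurant'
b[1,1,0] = 'actor'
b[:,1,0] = ['direction', 'actor']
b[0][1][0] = 'direction'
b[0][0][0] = 'delivery'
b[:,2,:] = [['freedom', 'people'], ['union', 'restaurant']]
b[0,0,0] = 'delivery'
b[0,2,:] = ['freedom', 'people']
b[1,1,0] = 'actor'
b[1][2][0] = 'union'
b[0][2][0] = 'freedom'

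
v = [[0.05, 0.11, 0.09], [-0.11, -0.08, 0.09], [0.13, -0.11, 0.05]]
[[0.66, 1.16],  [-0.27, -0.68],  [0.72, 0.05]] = v @ [[4.87,4.3], [0.82,6.06], [3.64,3.1]]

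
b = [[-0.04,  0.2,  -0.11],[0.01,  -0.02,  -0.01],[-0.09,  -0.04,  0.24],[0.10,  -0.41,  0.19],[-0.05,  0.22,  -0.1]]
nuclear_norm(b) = 0.82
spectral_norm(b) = 0.59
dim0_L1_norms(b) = [0.29, 0.89, 0.65]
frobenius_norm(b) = 0.63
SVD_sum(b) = [[-0.04,0.20,-0.11], [0.0,-0.01,0.01], [0.02,-0.12,0.07], [0.07,-0.39,0.23], [-0.04,0.21,-0.12]] + [[-0.00, 0.0, 0.0], [0.01, -0.01, -0.02], [-0.11, 0.08, 0.17], [0.02, -0.02, -0.04], [-0.01, 0.01, 0.02]] + [[0.0, 0.0, 0.0], [-0.0, -0.00, -0.0], [-0.0, -0.00, -0.00], [0.0, 0.00, 0.0], [0.0, 0.0, 0.00]]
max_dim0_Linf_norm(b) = 0.41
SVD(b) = [[-0.39, -0.03, 0.0], [0.02, 0.09, -0.65], [0.24, -0.97, -0.05], [0.78, 0.21, 0.39], [-0.42, -0.11, 0.65]] @ diag([0.587414571362199, 0.22720985472914185, 0.0044500859908729595]) @ [[0.16, -0.85, 0.49],[0.51, -0.36, -0.78],[0.84, 0.38, 0.38]]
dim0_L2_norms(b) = [0.15, 0.51, 0.34]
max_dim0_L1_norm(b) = 0.89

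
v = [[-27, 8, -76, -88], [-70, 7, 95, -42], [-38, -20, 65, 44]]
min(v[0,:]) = -88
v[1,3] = -42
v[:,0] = [-27, -70, -38]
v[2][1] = -20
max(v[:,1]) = 8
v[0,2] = -76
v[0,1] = 8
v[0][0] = -27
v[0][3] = -88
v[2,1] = -20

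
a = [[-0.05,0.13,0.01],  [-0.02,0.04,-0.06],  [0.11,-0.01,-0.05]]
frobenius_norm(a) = 0.20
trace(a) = -0.06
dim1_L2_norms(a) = [0.14, 0.07, 0.12]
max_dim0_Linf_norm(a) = 0.13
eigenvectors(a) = [[-0.53+0.00j, (0.62+0j), (0.62-0j)],[0.24+0.00j, 0.36+0.41j, (0.36-0.41j)],[0.82+0.00j, 0.38-0.42j, 0.38+0.42j]]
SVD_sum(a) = [[-0.08, 0.10, 0.02], [-0.02, 0.03, 0.00], [0.06, -0.06, -0.01]] + [[0.02, 0.02, -0.03], [0.03, 0.03, -0.03], [0.05, 0.05, -0.05]] + [[0.01,0.01,0.02], [-0.02,-0.01,-0.04], [0.01,0.00,0.01]]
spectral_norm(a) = 0.16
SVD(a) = [[-0.82, 0.40, -0.41], [-0.22, 0.45, 0.87], [0.53, 0.8, -0.28]] @ diag([0.160440026698063, 0.1061406407775838, 0.05285037566989215]) @ [[0.65,-0.75,-0.14], [0.55,0.58,-0.59], [-0.52,-0.31,-0.79]]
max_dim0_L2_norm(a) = 0.14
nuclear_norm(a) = 0.32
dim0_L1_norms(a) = [0.18, 0.18, 0.12]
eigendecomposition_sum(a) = [[(-0.05+0j), 0.04-0.00j, (0.04+0j)], [0.02-0.00j, -0.02+0.00j, -0.02-0.00j], [(0.07-0j), -0.06+0.00j, (-0.06-0j)]] + [[(-0+0.03j), 0.05-0.00j, (-0.01+0.02j)], [(-0.02+0.02j), (0.03+0.03j), -0.02+0.00j], [0.02+0.02j, (0.03-0.03j), 0.02j]] + [[(-0-0.03j),  0.05+0.00j,  -0.01-0.02j], [(-0.02-0.02j),  0.03-0.03j,  (-0.02-0j)], [(0.02-0.02j),  (0.03+0.03j),  -0.02j]]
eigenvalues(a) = [(-0.12+0j), (0.03+0.08j), (0.03-0.08j)]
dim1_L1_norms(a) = [0.19, 0.12, 0.17]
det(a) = -0.00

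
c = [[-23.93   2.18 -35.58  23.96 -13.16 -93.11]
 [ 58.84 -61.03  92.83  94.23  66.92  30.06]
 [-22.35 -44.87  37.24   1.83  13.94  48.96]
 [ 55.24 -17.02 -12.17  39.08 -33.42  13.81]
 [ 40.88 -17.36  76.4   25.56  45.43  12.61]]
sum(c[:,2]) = 158.72000000000003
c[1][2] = 92.83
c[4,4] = 45.43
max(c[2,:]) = 48.96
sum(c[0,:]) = -139.64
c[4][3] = 25.56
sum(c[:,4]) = 79.71000000000001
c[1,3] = 94.23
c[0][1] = 2.18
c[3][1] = -17.02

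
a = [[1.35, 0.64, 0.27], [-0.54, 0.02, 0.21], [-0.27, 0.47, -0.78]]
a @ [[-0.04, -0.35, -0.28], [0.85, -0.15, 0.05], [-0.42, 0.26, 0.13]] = [[0.38,-0.5,-0.31], [-0.05,0.24,0.18], [0.74,-0.18,-0.0]]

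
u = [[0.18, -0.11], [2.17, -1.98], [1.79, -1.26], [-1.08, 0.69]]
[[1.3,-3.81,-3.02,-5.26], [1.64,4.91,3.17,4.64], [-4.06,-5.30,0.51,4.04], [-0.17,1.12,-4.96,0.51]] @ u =[[-7.76, 7.58], [11.61, -10.69], [-15.68, 13.09], [-7.03, 4.40]]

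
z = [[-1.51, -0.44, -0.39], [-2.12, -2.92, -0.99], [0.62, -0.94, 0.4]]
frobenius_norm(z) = 4.25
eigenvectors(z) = [[0.23, 0.67, -0.15],[0.95, -0.4, -0.19],[0.19, -0.62, 0.97]]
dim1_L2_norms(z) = [1.62, 3.74, 1.19]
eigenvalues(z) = [-3.63, -0.89, 0.49]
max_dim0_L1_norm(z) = 4.3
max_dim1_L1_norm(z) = 6.03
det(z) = 1.58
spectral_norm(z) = 3.98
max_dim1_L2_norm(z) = 3.74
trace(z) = -4.03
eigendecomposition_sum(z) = [[-0.62,-0.69,-0.23], [-2.55,-2.82,-0.94], [-0.5,-0.55,-0.18]] + [[-0.84, 0.22, -0.08], [0.5, -0.13, 0.05], [0.77, -0.2, 0.08]] + [[-0.05, 0.03, -0.08],[-0.07, 0.04, -0.1],[0.35, -0.19, 0.51]]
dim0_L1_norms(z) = [4.25, 4.3, 1.78]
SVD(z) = [[-0.34, 0.58, 0.74], [-0.94, -0.17, -0.30], [-0.05, -0.80, 0.6]] @ diag([3.979952651024549, 1.4631535360654468, 0.2717694344510421]) @ [[0.62, 0.74, 0.26], [-0.69, 0.67, -0.26], [-0.37, -0.02, 0.93]]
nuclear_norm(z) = 5.71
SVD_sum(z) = [[-0.85, -1.01, -0.36], [-2.32, -2.76, -0.98], [-0.13, -0.15, -0.05]] + [[-0.59, 0.57, -0.22],[0.17, -0.17, 0.06],[0.81, -0.79, 0.30]] + [[-0.07, -0.0, 0.19], [0.03, 0.00, -0.08], [-0.06, -0.0, 0.15]]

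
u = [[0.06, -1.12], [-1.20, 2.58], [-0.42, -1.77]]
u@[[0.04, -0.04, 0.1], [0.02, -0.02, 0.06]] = [[-0.02, 0.02, -0.06],[0.0, -0.00, 0.03],[-0.05, 0.05, -0.15]]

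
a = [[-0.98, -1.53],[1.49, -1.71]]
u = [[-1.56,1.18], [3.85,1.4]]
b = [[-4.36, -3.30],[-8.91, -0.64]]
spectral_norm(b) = 10.14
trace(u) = -0.16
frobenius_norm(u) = 4.54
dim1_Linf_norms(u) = [1.56, 3.85]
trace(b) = -5.00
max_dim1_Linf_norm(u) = 3.85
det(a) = 3.96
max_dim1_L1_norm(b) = 9.55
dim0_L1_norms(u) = [5.41, 2.58]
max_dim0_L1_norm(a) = 3.24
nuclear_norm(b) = 12.76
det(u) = -6.73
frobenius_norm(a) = 2.91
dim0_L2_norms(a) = [1.78, 2.29]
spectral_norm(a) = 2.39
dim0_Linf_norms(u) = [3.85, 1.4]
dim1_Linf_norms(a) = [1.53, 1.71]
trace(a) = -2.69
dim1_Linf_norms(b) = [4.36, 8.91]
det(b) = -26.61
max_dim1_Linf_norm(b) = 8.91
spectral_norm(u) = 4.26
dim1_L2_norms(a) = [1.82, 2.27]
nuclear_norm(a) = 4.04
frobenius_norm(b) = 10.47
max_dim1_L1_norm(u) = 5.25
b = a @ u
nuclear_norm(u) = 5.84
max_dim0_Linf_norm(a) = 1.71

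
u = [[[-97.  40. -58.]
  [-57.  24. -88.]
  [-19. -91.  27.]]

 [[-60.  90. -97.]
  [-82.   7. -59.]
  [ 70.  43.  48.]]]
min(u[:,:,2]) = -97.0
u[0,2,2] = 27.0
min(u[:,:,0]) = -97.0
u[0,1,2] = -88.0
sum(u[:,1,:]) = -255.0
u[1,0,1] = 90.0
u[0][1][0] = -57.0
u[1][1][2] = -59.0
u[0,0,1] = 40.0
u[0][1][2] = -88.0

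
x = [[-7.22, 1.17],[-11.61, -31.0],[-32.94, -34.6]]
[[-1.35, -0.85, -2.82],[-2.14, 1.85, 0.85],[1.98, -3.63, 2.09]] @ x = [[112.51, 122.34], [-34.03, -89.26], [-41.0, 42.53]]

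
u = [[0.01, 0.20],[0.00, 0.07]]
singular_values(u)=[0.21, 0.0]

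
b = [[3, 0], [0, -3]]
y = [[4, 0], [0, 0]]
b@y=[[12, 0], [0, 0]]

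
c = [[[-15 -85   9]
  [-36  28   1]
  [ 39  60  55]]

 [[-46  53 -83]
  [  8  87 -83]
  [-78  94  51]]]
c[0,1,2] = 1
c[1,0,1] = 53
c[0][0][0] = -15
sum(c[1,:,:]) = 3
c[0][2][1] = 60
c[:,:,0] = [[-15, -36, 39], [-46, 8, -78]]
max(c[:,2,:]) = 94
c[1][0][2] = -83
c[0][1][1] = 28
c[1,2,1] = 94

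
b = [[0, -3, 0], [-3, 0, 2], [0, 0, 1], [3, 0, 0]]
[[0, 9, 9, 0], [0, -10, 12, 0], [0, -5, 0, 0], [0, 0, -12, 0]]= b @ [[0, 0, -4, 0], [0, -3, -3, 0], [0, -5, 0, 0]]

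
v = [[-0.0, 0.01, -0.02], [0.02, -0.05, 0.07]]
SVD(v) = [[-0.24, 0.97], [0.97, 0.24]] @ diag([0.09091156090790642, 0.005923520345877334]) @ [[0.21,-0.56,0.80], [0.80,-0.37,-0.47]]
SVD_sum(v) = [[-0.00, 0.01, -0.02], [0.02, -0.05, 0.07]] + [[0.00, -0.00, -0.00], [0.0, -0.00, -0.00]]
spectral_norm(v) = 0.09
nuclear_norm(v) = 0.10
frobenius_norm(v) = 0.09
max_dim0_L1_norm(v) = 0.09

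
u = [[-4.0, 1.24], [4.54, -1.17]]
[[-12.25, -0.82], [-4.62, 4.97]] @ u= [[45.28, -14.23], [41.04, -11.54]]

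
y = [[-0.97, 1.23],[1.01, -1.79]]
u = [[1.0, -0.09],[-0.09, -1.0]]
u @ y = [[-1.06, 1.39],[-0.92, 1.68]]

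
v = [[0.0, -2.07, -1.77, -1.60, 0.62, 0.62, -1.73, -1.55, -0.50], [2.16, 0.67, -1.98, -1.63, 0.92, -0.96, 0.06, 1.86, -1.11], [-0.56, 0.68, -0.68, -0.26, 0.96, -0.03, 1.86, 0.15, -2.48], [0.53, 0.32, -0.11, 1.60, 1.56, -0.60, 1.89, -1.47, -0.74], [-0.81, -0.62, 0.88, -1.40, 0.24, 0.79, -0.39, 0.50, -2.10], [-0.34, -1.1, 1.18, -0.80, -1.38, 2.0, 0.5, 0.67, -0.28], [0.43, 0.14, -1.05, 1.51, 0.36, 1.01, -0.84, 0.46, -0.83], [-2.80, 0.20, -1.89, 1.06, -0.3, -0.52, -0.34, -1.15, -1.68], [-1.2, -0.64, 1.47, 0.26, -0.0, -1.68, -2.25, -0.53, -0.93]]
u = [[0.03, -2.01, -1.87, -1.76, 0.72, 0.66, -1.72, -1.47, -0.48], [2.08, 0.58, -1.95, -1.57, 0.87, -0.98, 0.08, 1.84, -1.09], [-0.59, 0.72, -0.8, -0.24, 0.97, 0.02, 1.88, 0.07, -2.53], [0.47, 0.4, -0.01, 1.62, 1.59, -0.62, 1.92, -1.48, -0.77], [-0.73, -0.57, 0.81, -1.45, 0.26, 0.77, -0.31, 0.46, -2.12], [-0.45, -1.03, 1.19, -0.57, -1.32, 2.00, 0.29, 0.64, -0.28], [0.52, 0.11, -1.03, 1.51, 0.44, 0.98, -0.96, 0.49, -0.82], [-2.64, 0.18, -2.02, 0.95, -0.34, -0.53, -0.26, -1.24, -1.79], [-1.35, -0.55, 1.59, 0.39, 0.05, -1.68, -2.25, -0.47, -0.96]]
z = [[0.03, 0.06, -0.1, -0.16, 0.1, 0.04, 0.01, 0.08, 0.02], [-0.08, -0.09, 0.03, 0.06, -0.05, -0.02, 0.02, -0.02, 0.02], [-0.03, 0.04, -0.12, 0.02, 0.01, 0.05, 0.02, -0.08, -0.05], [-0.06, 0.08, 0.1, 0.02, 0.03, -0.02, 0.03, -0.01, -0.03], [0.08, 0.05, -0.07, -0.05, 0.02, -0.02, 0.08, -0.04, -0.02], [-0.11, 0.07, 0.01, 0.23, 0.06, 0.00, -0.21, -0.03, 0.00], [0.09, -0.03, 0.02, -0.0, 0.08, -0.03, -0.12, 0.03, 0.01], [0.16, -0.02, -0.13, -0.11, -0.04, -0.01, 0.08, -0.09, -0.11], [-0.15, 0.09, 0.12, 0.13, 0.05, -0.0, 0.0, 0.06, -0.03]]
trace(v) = 0.91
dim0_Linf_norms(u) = [2.64, 2.01, 2.02, 1.76, 1.59, 2.0, 2.25, 1.84, 2.53]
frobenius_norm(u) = 10.73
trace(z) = -0.38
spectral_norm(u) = 5.27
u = v + z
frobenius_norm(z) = 0.68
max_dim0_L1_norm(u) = 11.27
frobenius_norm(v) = 10.70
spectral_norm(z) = 0.50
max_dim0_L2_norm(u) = 4.22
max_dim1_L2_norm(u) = 4.15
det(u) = 351.88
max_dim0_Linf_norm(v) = 2.8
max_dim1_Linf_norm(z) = 0.23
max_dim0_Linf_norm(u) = 2.64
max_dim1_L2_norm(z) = 0.34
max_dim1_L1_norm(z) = 0.75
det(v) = -3.13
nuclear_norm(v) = 27.89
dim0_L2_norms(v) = [3.94, 2.71, 4.07, 3.73, 2.6, 3.23, 4.04, 3.25, 4.13]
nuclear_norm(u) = 27.98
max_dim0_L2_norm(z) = 0.34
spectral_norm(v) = 5.15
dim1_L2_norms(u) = [4.12, 4.15, 3.53, 3.52, 3.01, 3.05, 2.57, 4.15, 3.72]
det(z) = -0.00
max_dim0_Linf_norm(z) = 0.23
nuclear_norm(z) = 1.57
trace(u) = 0.53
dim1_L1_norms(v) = [10.46, 11.35, 7.66, 8.82, 7.73, 8.25, 6.63, 9.94, 8.96]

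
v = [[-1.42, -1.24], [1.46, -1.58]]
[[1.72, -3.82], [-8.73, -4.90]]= v @ [[-3.34, -0.01], [2.44, 3.09]]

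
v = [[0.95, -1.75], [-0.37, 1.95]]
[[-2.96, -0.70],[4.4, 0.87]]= v@ [[1.6, 0.13], [2.56, 0.47]]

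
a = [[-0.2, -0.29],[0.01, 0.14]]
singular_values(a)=[0.37, 0.07]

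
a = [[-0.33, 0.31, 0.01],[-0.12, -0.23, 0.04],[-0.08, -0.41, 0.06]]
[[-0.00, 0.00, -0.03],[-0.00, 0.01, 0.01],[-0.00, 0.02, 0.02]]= a @ [[0.01,-0.04,0.05],[-0.00,-0.03,-0.04],[0.01,0.05,0.07]]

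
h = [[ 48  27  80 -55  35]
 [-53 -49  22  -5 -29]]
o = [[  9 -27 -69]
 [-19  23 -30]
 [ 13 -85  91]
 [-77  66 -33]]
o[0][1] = -27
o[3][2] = -33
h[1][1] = -49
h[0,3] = -55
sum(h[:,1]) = -22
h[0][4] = 35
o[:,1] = [-27, 23, -85, 66]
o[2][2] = 91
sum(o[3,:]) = -44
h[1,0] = -53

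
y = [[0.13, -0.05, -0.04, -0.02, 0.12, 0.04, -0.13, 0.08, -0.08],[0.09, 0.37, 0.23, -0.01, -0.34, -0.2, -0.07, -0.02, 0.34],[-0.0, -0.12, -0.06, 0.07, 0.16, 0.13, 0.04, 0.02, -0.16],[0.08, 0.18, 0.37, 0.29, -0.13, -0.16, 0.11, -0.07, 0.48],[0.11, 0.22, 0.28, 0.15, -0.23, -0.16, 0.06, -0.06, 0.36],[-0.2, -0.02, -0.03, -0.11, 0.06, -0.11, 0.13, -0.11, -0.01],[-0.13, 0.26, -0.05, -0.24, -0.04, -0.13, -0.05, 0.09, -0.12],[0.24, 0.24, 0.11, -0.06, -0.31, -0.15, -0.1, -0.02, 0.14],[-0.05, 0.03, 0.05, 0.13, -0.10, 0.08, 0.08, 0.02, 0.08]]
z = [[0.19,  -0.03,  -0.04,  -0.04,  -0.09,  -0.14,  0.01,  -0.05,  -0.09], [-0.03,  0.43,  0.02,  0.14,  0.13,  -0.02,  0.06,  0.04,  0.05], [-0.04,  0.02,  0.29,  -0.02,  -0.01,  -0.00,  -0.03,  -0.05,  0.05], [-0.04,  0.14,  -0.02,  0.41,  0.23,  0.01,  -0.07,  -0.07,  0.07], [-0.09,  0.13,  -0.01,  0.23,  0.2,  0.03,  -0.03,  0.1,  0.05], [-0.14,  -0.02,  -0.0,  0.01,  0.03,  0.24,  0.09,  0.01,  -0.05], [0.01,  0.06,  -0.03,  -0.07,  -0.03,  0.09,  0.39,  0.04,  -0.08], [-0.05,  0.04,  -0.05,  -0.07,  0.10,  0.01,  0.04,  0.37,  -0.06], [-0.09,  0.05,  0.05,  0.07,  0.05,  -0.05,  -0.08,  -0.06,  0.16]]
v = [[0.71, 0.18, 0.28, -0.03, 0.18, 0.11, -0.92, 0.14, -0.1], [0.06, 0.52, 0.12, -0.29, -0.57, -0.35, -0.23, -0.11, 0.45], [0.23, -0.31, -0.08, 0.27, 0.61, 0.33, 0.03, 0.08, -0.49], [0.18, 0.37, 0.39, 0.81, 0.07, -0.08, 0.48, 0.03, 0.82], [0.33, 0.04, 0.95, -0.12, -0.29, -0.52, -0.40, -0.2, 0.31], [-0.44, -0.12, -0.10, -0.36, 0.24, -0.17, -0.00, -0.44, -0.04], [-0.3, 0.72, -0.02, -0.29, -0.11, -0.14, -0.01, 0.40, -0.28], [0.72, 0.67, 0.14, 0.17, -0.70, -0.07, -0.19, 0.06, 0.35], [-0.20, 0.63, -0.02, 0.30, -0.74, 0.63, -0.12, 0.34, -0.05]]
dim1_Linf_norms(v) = [0.92, 0.57, 0.61, 0.82, 0.95, 0.44, 0.72, 0.72, 0.74]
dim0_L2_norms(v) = [1.24, 1.38, 1.09, 1.08, 1.39, 0.99, 1.16, 0.74, 1.19]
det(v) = 0.00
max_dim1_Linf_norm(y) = 0.48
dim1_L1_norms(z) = [0.68, 0.92, 0.51, 1.06, 0.87, 0.59, 0.8, 0.79, 0.66]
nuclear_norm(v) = 8.53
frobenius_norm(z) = 1.13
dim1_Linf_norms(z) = [0.19, 0.43, 0.29, 0.41, 0.23, 0.24, 0.39, 0.37, 0.16]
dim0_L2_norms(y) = [0.4, 0.6, 0.54, 0.45, 0.58, 0.41, 0.27, 0.19, 0.74]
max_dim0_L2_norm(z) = 0.51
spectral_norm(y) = 1.24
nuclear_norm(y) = 2.81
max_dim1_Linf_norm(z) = 0.43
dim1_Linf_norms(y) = [0.13, 0.37, 0.16, 0.48, 0.36, 0.2, 0.26, 0.31, 0.13]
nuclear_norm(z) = 2.69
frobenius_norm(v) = 3.47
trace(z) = 2.68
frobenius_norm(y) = 1.48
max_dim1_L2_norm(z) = 0.51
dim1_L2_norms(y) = [0.26, 0.69, 0.3, 0.74, 0.61, 0.31, 0.43, 0.53, 0.23]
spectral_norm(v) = 2.15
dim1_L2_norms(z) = [0.28, 0.48, 0.3, 0.51, 0.36, 0.3, 0.42, 0.4, 0.24]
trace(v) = 1.50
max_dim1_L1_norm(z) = 1.06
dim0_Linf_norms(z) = [0.19, 0.43, 0.29, 0.41, 0.23, 0.24, 0.39, 0.37, 0.16]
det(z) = -0.00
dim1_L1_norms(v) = [2.65, 2.7, 2.43, 3.23, 3.16, 1.91, 2.27, 3.07, 3.03]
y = z @ v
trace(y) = 0.40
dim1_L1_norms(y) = [0.69, 1.67, 0.76, 1.87, 1.63, 0.78, 1.11, 1.37, 0.62]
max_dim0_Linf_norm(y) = 0.48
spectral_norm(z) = 0.74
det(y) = -0.00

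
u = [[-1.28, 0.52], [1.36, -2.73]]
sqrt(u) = [[1.09j,  -0.19j],  [-0.5j,  1.62j]]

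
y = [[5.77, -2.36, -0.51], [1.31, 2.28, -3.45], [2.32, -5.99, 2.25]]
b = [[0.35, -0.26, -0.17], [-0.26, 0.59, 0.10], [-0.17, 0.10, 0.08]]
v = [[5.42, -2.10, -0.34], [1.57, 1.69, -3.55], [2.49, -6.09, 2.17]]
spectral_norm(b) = 0.80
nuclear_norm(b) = 1.03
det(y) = -57.09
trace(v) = 9.28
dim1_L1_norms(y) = [8.64, 7.04, 10.56]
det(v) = -66.90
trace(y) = 10.30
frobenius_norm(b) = 0.83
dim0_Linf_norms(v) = [5.42, 6.09, 3.55]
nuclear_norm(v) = 15.17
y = v + b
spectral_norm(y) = 8.48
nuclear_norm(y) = 15.25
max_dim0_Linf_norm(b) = 0.59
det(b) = -0.00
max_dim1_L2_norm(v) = 6.93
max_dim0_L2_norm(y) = 6.83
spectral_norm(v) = 8.28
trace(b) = 1.02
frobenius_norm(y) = 10.21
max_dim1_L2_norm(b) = 0.65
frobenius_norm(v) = 9.99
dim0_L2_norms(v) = [6.17, 6.66, 4.17]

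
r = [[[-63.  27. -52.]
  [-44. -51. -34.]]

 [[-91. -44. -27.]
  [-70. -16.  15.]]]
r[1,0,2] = -27.0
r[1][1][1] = -16.0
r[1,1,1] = -16.0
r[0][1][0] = -44.0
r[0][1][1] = -51.0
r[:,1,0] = [-44.0, -70.0]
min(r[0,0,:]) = -63.0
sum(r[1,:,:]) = -233.0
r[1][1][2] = 15.0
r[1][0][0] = -91.0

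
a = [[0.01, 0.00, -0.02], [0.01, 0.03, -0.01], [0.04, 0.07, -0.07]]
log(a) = [[(-6.62-0.69j), -3.09-1.17j, 1.45+1.35j], [0.60-0.18j, (-3.44-0.3j), -0.16+0.34j], [-1.36-2.12j, -1.99-3.57j, (-2.36+4.13j)]]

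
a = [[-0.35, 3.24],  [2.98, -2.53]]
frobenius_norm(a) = 5.09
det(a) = -8.77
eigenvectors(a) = [[0.83, -0.59],  [0.56, 0.8]]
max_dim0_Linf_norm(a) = 3.24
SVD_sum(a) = [[-1.58,2.45], [2.02,-3.15]] + [[1.23, 0.79],  [0.96, 0.62]]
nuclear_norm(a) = 6.59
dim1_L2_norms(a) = [3.26, 3.91]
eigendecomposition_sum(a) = [[1.23, 0.91], [0.84, 0.62]] + [[-1.58, 2.33], [2.14, -3.15]]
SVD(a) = [[-0.61, 0.79], [0.79, 0.61]] @ diag([4.741337903128239, 1.8496256076188808]) @ [[0.54, -0.84], [0.84, 0.54]]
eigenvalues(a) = [1.85, -4.73]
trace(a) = -2.88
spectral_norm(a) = 4.74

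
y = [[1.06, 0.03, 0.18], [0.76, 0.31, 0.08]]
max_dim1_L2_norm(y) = 1.08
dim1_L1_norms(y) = [1.27, 1.15]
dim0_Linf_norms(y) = [1.06, 0.31, 0.18]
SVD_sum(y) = [[1.04, 0.17, 0.15], [0.78, 0.13, 0.12]] + [[0.02, -0.14, 0.03], [-0.02, 0.18, -0.04]]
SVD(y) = [[-0.80, -0.60], [-0.6, 0.80]] @ diag([1.3346859046765644, 0.23582522311597728]) @ [[-0.98, -0.16, -0.14], [-0.13, 0.97, -0.19]]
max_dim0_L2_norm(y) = 1.3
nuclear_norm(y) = 1.57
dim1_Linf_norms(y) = [1.06, 0.76]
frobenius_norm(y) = 1.36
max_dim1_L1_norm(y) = 1.27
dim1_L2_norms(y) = [1.08, 0.82]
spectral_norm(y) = 1.33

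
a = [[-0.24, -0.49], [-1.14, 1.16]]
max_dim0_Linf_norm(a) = 1.16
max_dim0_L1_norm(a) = 1.65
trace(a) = 0.92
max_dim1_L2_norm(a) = 1.63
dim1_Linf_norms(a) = [0.49, 1.16]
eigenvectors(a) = [[-0.83, 0.27], [-0.55, -0.96]]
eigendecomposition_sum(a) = [[-0.47, -0.13],[-0.31, -0.09]] + [[0.23, -0.36], [-0.83, 1.25]]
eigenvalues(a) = [-0.56, 1.48]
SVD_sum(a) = [[0.14, -0.15], [-1.09, 1.2]] + [[-0.38,-0.34], [-0.05,-0.04]]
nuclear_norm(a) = 2.15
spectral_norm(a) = 1.64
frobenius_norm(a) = 1.72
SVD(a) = [[0.12,-0.99], [-0.99,-0.12]] @ diag([1.6375759474510247, 0.5111213322978]) @ [[0.67, -0.74], [0.74, 0.67]]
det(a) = -0.84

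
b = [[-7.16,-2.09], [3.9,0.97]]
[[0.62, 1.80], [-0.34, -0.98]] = b @ [[-0.09, -0.26], [0.01, 0.03]]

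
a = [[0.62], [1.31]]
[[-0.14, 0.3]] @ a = [[0.31]]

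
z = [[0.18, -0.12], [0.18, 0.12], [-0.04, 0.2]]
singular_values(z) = [0.28, 0.24]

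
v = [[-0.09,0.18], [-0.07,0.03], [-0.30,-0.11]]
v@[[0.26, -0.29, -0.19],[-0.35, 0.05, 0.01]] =[[-0.09, 0.04, 0.02], [-0.03, 0.02, 0.01], [-0.04, 0.08, 0.06]]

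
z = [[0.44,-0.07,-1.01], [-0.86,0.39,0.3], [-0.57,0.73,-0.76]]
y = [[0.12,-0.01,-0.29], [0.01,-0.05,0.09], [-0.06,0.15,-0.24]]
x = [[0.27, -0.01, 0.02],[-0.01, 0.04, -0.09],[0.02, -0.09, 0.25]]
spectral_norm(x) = 0.30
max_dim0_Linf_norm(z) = 1.01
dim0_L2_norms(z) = [1.12, 0.83, 1.3]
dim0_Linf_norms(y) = [0.12, 0.15, 0.29]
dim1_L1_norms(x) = [0.3, 0.14, 0.36]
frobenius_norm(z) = 1.91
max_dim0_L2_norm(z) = 1.3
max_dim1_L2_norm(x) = 0.27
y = x @ z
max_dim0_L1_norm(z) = 2.07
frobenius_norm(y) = 0.44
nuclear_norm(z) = 2.82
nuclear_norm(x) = 0.56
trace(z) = 0.07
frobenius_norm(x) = 0.39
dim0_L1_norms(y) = [0.19, 0.21, 0.62]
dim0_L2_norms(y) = [0.13, 0.16, 0.39]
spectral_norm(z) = 1.35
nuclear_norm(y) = 0.58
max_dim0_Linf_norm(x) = 0.27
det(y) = 0.00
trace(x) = 0.56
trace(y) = -0.17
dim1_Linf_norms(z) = [1.01, 0.86, 0.76]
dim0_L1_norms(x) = [0.3, 0.14, 0.36]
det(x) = 0.00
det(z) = 0.24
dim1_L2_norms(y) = [0.31, 0.1, 0.29]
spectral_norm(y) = 0.40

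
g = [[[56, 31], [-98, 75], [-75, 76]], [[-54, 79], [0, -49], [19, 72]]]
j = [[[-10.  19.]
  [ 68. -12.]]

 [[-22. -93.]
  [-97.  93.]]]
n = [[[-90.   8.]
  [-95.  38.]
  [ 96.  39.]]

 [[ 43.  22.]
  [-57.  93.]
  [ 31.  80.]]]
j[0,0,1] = 19.0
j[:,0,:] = [[-10.0, 19.0], [-22.0, -93.0]]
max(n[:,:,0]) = 96.0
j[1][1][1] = 93.0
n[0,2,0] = 96.0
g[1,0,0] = -54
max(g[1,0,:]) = 79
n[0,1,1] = 38.0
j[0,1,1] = -12.0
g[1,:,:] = [[-54, 79], [0, -49], [19, 72]]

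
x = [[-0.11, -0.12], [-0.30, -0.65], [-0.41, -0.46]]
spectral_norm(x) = 0.95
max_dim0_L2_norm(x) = 0.81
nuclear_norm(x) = 1.09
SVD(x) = [[-0.17, 0.21], [-0.75, -0.66], [-0.64, 0.72]] @ diag([0.9481176228775633, 0.14061640440929507]) @ [[0.53, 0.85], [-0.85, 0.53]]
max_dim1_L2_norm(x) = 0.72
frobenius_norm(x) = 0.96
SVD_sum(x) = [[-0.09, -0.14],[-0.38, -0.60],[-0.32, -0.51]] + [[-0.02, 0.02], [0.08, -0.05], [-0.09, 0.05]]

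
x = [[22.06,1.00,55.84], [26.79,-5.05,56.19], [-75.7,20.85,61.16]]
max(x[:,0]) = 26.79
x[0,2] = 55.84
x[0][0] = 22.06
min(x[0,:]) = 1.0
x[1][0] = 26.79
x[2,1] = 20.85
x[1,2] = 56.19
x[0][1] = 1.0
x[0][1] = 1.0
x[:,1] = [1.0, -5.05, 20.85]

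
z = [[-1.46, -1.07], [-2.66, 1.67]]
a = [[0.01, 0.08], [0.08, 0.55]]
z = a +[[-1.47,-1.15], [-2.74,1.12]]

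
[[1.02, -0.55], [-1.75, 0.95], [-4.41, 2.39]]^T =[[1.02, -1.75, -4.41], [-0.55, 0.95, 2.39]]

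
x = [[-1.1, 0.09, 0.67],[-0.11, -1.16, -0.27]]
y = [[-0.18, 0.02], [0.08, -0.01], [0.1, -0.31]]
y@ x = [[0.20,  -0.04,  -0.13], [-0.09,  0.02,  0.06], [-0.08,  0.37,  0.15]]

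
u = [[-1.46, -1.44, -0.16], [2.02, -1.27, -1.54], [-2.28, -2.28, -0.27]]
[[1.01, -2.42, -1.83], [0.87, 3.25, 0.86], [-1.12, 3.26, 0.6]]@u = [[-2.19, 5.79, 4.06], [3.33, -7.34, -5.38], [6.85, -3.9, -5.00]]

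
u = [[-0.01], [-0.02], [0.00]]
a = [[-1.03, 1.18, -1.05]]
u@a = [[0.01, -0.01, 0.01], [0.02, -0.02, 0.02], [0.0, 0.0, 0.00]]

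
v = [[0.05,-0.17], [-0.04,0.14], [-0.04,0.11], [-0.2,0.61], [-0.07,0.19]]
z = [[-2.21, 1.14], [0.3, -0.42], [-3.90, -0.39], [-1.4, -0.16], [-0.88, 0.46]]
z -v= [[-2.26, 1.31], [0.34, -0.56], [-3.86, -0.50], [-1.20, -0.77], [-0.81, 0.27]]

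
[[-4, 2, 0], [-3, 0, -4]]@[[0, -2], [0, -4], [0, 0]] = [[0, 0], [0, 6]]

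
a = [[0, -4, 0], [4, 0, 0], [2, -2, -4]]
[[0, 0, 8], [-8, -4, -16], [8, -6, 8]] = a @ [[-2, -1, -4], [0, 0, -2], [-3, 1, -3]]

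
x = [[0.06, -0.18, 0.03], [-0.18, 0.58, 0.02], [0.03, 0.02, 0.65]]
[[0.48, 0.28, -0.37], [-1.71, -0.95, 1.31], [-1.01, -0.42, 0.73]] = x @ [[-0.25, 1.24, -0.25], [-2.97, -1.23, 2.15], [-1.45, -0.66, 1.07]]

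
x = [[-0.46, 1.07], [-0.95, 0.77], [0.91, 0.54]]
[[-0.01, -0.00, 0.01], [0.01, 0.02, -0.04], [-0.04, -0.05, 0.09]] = x@[[-0.03, -0.04, 0.07],[-0.02, -0.02, 0.04]]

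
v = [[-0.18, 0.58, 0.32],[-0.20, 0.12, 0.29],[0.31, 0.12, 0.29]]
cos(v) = [[0.99, 0.00, -0.10], [-0.05, 1.03, -0.03], [-0.00, -0.11, 0.89]]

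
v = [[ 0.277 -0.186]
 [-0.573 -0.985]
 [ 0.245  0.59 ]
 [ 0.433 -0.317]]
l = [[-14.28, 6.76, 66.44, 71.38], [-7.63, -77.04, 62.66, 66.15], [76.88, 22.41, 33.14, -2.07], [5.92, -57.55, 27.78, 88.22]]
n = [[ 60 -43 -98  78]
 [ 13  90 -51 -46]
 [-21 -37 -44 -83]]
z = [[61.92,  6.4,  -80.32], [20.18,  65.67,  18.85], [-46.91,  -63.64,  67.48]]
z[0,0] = 61.92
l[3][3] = 88.22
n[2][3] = -83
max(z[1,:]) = 65.67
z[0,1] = 6.4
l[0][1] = 6.76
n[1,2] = -51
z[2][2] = 67.48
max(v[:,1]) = 0.59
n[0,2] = -98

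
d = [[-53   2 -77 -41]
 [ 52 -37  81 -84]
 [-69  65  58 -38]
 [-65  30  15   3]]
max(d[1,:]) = 81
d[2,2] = 58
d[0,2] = -77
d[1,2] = 81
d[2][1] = 65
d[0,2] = -77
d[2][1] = 65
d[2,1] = 65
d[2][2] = 58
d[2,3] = -38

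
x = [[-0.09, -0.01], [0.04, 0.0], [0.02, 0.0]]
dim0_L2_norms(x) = [0.1, 0.01]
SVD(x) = [[-0.9,-0.44], [0.39,-0.80], [0.20,-0.40]] @ diag([0.10089774188926239, 0.004432344937816203]) @ [[1.0, 0.09], [-0.09, 1.0]]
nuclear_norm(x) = 0.11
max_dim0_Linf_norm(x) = 0.09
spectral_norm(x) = 0.10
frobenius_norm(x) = 0.10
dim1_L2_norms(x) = [0.09, 0.04, 0.02]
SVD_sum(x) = [[-0.09, -0.01],  [0.04, 0.0],  [0.02, 0.0]] + [[0.0, -0.00], [0.00, -0.0], [0.0, -0.0]]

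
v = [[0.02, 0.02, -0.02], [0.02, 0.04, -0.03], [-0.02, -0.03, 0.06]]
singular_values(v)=[0.09, 0.02, 0.01]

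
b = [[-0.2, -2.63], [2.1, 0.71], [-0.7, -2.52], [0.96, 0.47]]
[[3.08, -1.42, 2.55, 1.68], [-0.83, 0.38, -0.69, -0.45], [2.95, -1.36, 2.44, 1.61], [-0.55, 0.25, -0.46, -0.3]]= b @ [[0.0,  -0.00,  0.0,  0.00], [-1.17,  0.54,  -0.97,  -0.64]]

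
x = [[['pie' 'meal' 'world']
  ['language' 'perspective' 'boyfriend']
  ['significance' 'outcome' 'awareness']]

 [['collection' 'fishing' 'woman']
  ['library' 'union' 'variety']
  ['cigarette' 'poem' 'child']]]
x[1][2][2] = 'child'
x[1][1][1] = 'union'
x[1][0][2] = 'woman'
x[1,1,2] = 'variety'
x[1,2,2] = 'child'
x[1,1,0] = 'library'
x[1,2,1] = 'poem'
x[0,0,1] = 'meal'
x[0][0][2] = 'world'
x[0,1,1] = 'perspective'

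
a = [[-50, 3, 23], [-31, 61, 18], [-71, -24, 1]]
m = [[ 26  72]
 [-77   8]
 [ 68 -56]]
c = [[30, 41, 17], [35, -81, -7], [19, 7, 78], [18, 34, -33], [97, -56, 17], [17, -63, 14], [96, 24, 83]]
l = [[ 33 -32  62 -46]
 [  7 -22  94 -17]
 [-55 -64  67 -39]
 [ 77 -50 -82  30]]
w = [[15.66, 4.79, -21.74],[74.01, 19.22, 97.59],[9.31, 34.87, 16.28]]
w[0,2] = -21.74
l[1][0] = 7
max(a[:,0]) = -31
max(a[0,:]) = 23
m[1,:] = [-77, 8]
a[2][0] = -71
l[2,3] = -39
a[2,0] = -71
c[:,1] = [41, -81, 7, 34, -56, -63, 24]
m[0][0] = 26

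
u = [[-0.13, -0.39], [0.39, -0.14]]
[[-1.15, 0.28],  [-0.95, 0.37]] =u @ [[-1.23, 0.61], [3.35, -0.91]]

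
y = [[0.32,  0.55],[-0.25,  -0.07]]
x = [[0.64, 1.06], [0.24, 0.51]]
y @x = [[0.34, 0.62],[-0.18, -0.3]]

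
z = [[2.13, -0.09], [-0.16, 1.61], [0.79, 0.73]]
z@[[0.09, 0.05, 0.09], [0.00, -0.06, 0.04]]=[[0.19, 0.11, 0.19],[-0.01, -0.10, 0.05],[0.07, -0.0, 0.1]]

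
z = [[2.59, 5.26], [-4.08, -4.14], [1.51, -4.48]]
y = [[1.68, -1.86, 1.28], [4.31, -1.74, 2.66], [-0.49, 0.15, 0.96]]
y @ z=[[13.87, 10.80], [22.28, 17.96], [-0.43, -7.5]]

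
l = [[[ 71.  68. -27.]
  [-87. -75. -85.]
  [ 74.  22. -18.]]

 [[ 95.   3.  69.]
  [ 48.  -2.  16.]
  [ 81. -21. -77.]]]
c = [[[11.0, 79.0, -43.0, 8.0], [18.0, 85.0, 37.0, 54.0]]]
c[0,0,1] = 79.0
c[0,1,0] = 18.0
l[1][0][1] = 3.0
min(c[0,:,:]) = -43.0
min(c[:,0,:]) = -43.0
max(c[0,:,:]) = 85.0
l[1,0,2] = 69.0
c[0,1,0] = 18.0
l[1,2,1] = -21.0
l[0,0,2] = -27.0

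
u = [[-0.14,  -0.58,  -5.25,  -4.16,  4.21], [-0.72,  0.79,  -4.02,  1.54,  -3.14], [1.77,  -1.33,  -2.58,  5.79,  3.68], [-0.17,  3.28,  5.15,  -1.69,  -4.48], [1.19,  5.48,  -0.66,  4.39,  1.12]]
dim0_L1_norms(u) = [3.99, 11.46, 17.66, 17.57, 16.63]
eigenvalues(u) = [(-8.46+0j), (2+5.8j), (2-5.8j), (0.99+1.91j), (0.99-1.91j)]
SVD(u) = [[-0.48, 0.54, 0.43, -0.42, 0.34], [-0.09, -0.14, 0.68, 0.7, 0.11], [-0.54, -0.46, -0.38, 0.11, 0.59], [0.68, -0.1, 0.16, -0.19, 0.68], [-0.10, -0.68, 0.43, -0.53, -0.25]] @ diag([11.165611802183511, 9.096174697325678, 5.622266715161544, 4.94580686740469, 0.519355728370918]) @ [[-0.09, 0.23, 0.7, -0.26, -0.61], [-0.17, -0.43, -0.13, -0.87, 0.08], [-0.13, 0.65, -0.62, -0.23, -0.35], [-0.17, -0.58, -0.31, 0.3, -0.67], [0.96, -0.07, -0.09, -0.16, -0.21]]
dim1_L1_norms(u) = [14.34, 10.21, 15.15, 14.77, 12.84]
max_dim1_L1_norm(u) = 15.15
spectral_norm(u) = 11.17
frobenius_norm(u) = 16.24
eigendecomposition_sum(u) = [[0.05-0.00j,-0.32-0.00j,-0.46+0.00j,0.35-0.00j,(0.22+0j)], [(0.26-0j),-1.79-0.00j,(-2.59+0j),(1.99-0j),1.22+0.00j], [0.40-0.00j,-2.74-0.00j,-3.97+0.00j,3.05-0.00j,(1.88+0j)], [(-0.4+0j),2.70+0.00j,(3.91-0j),-3.00+0.00j,(-1.85-0j)], [(0.05-0j),-0.36-0.00j,-0.53+0.00j,0.40-0.00j,0.25+0.00j]] + [[(0.36-0.2j), -0.00-1.34j, 0.33+0.24j, 0.54-0.65j, 1.22+0.13j], [-0.41+0.69j, (1.32+2.26j), -0.80-0.09j, -0.28+1.62j, (-2.18+0.97j)], [(0.43-0.02j), 0.62-1.25j, (0.2+0.38j), (0.8-0.35j), (1.08+0.68j)], [-0.27+0.21j, (0.16+1.1j), -0.30-0.16j, (-0.36+0.6j), -1.01+0.04j], [(0.67+0.67j), (2.96-0.85j), (-0.33+0.88j), (1.77+0.79j), 0.48+2.77j]] + [[(0.36+0.2j), -0.00+1.34j, 0.33-0.24j, 0.54+0.65j, (1.22-0.13j)], [(-0.41-0.69j), 1.32-2.26j, (-0.8+0.09j), (-0.28-1.62j), (-2.18-0.97j)], [(0.43+0.02j), (0.62+1.25j), (0.2-0.38j), (0.8+0.35j), 1.08-0.68j], [(-0.27-0.21j), 0.16-1.10j, -0.30+0.16j, (-0.36-0.6j), (-1.01-0.04j)], [(0.67-0.67j), 2.96+0.85j, (-0.33-0.88j), (1.77-0.79j), 0.48-2.77j]] + [[-0.45+1.48j, -0.13+0.52j, -2.73+1.21j, (-2.8+1.67j), 0.78-0.57j], [(-0.08-0.13j), (-0.03-0.04j), (0.08-0.28j), 0.05-0.31j, (-0.01+0.09j)], [0.25-0.12j, 0.09-0.05j, (0.5+0.22j), (0.57+0.17j), (-0.17-0.03j)], [(0.38-0.3j), 0.13-0.11j, 0.92+0.18j, (1.02+0.08j), -0.30+0.01j], [-0.11-0.27j, (-0.04-0.09j), 0.26-0.50j, (0.22-0.58j), -0.05+0.18j]] + [[(-0.45-1.48j), (-0.13-0.52j), (-2.73-1.21j), -2.80-1.67j, 0.78+0.57j], [-0.08+0.13j, (-0.03+0.04j), (0.08+0.28j), 0.05+0.31j, (-0.01-0.09j)], [0.25+0.12j, 0.09+0.05j, 0.50-0.22j, 0.57-0.17j, -0.17+0.03j], [0.38+0.30j, (0.13+0.11j), 0.92-0.18j, 1.02-0.08j, (-0.3-0.01j)], [-0.11+0.27j, (-0.04+0.09j), 0.26+0.50j, 0.22+0.58j, (-0.05-0.18j)]]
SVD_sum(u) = [[0.5, -1.24, -3.73, 1.37, 3.27],  [0.1, -0.24, -0.73, 0.27, 0.64],  [0.57, -1.41, -4.24, 1.56, 3.72],  [-0.72, 1.77, 5.32, -1.96, -4.66],  [0.11, -0.26, -0.79, 0.29, 0.69]] + [[-0.86, -2.12, -0.64, -4.31, 0.41], [0.22, 0.56, 0.17, 1.13, -0.11], [0.72, 1.78, 0.54, 3.62, -0.34], [0.16, 0.41, 0.12, 0.82, -0.08], [1.08, 2.67, 0.81, 5.42, -0.51]] + [[-0.32, 1.57, -1.51, -0.56, -0.84], [-0.50, 2.49, -2.39, -0.89, -1.33], [0.28, -1.37, 1.32, 0.49, 0.73], [-0.12, 0.58, -0.56, -0.21, -0.31], [-0.31, 1.56, -1.49, -0.56, -0.83]] + [[0.36, 1.22, 0.65, -0.63, 1.41], [-0.60, -2.01, -1.07, 1.05, -2.33], [-0.09, -0.31, -0.16, 0.16, -0.36], [0.16, 0.55, 0.29, -0.29, 0.64], [0.45, 1.51, 0.80, -0.78, 1.75]] + [[0.17,-0.01,-0.02,-0.03,-0.04], [0.06,-0.0,-0.01,-0.01,-0.01], [0.29,-0.02,-0.03,-0.05,-0.07], [0.34,-0.02,-0.03,-0.06,-0.08], [-0.13,0.01,0.01,0.02,0.03]]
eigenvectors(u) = [[-0.07+0.00j, 0.08-0.28j, 0.08+0.28j, (-0.92+0j), (-0.92-0j)], [-0.42+0.00j, (0.14+0.55j), (0.14-0.55j), 0.06-0.07j, (0.06+0.07j)], [(-0.64+0j), 0.20-0.22j, 0.20+0.22j, (0.11+0.12j), (0.11-0.12j)], [(0.63+0j), (-0.03+0.24j), (-0.03-0.24j), (0.24+0.17j), 0.24-0.17j], [(-0.09+0j), 0.67+0.00j, (0.67-0j), 0.14-0.11j, 0.14+0.11j]]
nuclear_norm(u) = 31.35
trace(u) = -2.50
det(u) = -1466.75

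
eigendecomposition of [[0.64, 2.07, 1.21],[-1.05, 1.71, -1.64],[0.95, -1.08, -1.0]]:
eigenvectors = [[0.71+0.00j, 0.71-0.00j, -0.55+0.00j], [(0.34+0.57j), (0.34-0.57j), 0.21+0.00j], [-0.24j, 0.24j, 0.81+0.00j]]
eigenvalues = [(1.64+1.27j), (1.64-1.27j), (-1.92+0j)]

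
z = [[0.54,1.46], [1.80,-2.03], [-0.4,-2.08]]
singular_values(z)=[3.34, 1.77]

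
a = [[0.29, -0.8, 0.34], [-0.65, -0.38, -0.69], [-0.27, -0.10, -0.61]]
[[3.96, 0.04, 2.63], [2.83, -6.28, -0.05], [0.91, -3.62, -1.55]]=a @ [[-1.04, 4.05, -2.95],[-5.39, 2.97, -2.55],[-0.15, 3.65, 4.26]]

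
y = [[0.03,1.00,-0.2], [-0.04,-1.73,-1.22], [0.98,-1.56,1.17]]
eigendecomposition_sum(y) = [[-0.6, 0.21, -0.80], [-0.52, 0.18, -0.69], [1.33, -0.46, 1.76]] + [[0.72, 0.07, 0.35], [0.25, 0.03, 0.12], [-0.48, -0.05, -0.24]] + [[-0.09,0.72,0.24],[0.23,-1.94,-0.65],[0.13,-1.05,-0.35]]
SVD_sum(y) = [[-0.24, 0.94, -0.05], [0.40, -1.54, 0.09], [0.45, -1.76, 0.10]] + [[-0.01, -0.00, -0.02], [-0.51, -0.20, -1.28], [0.44, 0.18, 1.11]] + [[0.28, 0.07, -0.12], [0.07, 0.02, -0.03], [0.09, 0.02, -0.04]]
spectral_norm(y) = 2.61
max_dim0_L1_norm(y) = 4.29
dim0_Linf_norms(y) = [0.98, 1.73, 1.22]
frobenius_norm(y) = 3.21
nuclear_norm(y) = 4.78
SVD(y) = [[0.37,-0.01,-0.93], [-0.61,-0.75,-0.23], [-0.7,0.66,-0.29]] @ diag([2.6055663376310174, 1.8394939240658676, 0.33761836965551323]) @ [[-0.25, 0.97, -0.05], [0.37, 0.15, 0.92], [-0.9, -0.21, 0.39]]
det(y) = -1.62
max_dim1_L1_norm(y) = 3.71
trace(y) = -0.53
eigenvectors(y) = [[0.39, 0.80, -0.31], [0.34, 0.28, 0.84], [-0.86, -0.53, 0.45]]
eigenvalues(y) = [1.34, 0.51, -2.38]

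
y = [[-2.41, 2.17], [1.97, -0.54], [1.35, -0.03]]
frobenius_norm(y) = 4.06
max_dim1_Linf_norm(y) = 2.41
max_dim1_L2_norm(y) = 3.24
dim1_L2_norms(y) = [3.24, 2.04, 1.35]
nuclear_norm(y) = 4.99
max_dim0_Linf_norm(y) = 2.41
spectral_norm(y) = 3.92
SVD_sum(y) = [[-2.72, 1.66],[1.68, -1.02],[1.00, -0.61]] + [[0.31, 0.51], [0.29, 0.48], [0.35, 0.58]]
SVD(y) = [[-0.81, -0.56], [0.5, -0.53], [0.30, -0.64]] @ diag([3.921465276880119, 1.065368519444581]) @ [[0.85, -0.52], [-0.52, -0.85]]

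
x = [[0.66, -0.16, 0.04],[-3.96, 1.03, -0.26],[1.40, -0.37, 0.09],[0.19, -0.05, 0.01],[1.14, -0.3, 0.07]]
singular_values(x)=[4.56, 0.01, 0.01]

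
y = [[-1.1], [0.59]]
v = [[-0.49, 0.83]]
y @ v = [[0.54, -0.91], [-0.29, 0.49]]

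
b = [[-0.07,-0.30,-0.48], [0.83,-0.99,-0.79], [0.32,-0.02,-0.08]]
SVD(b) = [[0.27,-0.85,0.45], [0.95,0.17,-0.25], [0.14,0.49,0.86]] @ diag([1.5872784740553723, 0.436179645218109, 0.13376981310390496]) @ [[0.51, -0.65, -0.56], [0.82, 0.18, 0.54], [0.25, 0.74, -0.62]]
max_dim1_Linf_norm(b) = 0.99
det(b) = -0.09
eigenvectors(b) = [[(-0.46-0.09j),-0.46+0.09j,(-0.35+0j)], [(-0.84+0j),(-0.84-0j),-0.87+0.00j], [0.15+0.25j,(0.15-0.25j),0.34+0.00j]]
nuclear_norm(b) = 2.16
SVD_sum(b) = [[0.22, -0.28, -0.24],[0.78, -0.98, -0.85],[0.11, -0.14, -0.13]] + [[-0.31, -0.07, -0.2], [0.06, 0.01, 0.04], [0.18, 0.04, 0.12]] + [[0.01, 0.04, -0.04],[-0.01, -0.03, 0.02],[0.03, 0.09, -0.07]]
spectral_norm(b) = 1.59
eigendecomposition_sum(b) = [[-0.34+0.69j, (-0.01-0.34j), (-0.35-0.17j)], [-0.34+1.32j, -0.13-0.59j, -0.68-0.17j], [(0.46-0.13j), -0.15+0.14j, (0.07+0.23j)]] + [[(-0.34-0.69j),-0.01+0.34j,-0.35+0.17j], [-0.34-1.32j,(-0.13+0.59j),(-0.68+0.17j)], [(0.46+0.13j),-0.15-0.14j,(0.07-0.23j)]] + [[(0.6-0j),  -0.29+0.00j,  0.22+0.00j], [1.52-0.00j,  -0.73+0.00j,  0.56+0.00j], [(-0.6+0j),  (0.29-0j),  -0.22-0.00j]]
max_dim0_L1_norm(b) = 1.35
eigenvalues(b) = [(-0.39+0.33j), (-0.39-0.33j), (-0.35+0j)]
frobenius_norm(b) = 1.65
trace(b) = -1.14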